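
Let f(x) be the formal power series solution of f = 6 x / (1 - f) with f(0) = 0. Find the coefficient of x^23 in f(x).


Apply Lagrange inversion: f = 6 x * phi(f) with phi(t) = 1/(1 - t), so
[x^n] f = 6^n * (1/n) [t^(n-1)] phi(t)^n = 6^n * (1/n) [t^(n-1)] (1 - t)^(-n) = 6^n * (1/n) C(2n - 2, n - 1) = 6^n * C_{n-1}.
For n = 23: C_22 = C(44, 22) / 23 = 2104098963720/23 = 91482563640.
With the 6^23 = 789730223053602816 factor, the coefficient is 789730223053602816 * 91482563640 = 72246545388932614746003210240.

72246545388932614746003210240


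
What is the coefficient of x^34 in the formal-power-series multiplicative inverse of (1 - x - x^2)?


Let the inverse be f(x) = sum_{k>=0} a_k x^k. From f(x) * (1 - x - x^2) = 1 and matching coefficients:
 x^0: a_0 = 1.
 x^1: a_1 - a_0 = 0, so a_1 = 1.
 x^k (k >= 2): a_k - a_{k-1} - a_{k-2} = 0, i.e. a_k = a_{k-1} + a_{k-2}.
This is the Fibonacci-type recurrence shifted so that a_0 = a_1 = 1.
Iterating: a_0=1, a_1=1, a_2=2, a_3=3, a_4=5, a_5=8, a_6=13, a_7=21, a_8=34, a_9=55, ...
a_34 = 9227465.

9227465


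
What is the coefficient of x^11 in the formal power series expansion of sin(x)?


The Maclaurin series is sin(t) = sum_{k>=0} (-1)^k t^(2k+1) / (2k+1)!, so substituting t = x, only odd powers of x are nonzero, with coefficient of x^(2k+1) equal to (-1)^k / (2k+1)!.
Write 11 = 2*5 + 1, giving the coefficient (-1)^5 / 11! = -1/39916800 = -1/39916800.

-1/39916800


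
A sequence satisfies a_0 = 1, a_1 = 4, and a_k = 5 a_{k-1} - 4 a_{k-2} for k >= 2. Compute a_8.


The characteristic equation is t^2 - 5 t + 4 = 0, with roots r_1 = 4 and r_2 = 1 (so c_1 = r_1 + r_2, c_2 = -r_1 r_2 as required).
One can use the closed form a_n = A r_1^n + B r_2^n, but direct iteration is more reliable:
a_0 = 1, a_1 = 4, a_2 = 16, a_3 = 64, a_4 = 256, a_5 = 1024, a_6 = 4096, a_7 = 16384, a_8 = 65536.
So a_8 = 65536.

65536


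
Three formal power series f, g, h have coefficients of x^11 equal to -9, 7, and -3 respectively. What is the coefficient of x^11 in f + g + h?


Series addition is componentwise:
-9 + 7 + -3
= -5

-5


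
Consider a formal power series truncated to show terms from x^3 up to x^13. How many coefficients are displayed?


From x^3 to x^13 inclusive, the count is 13 - 3 + 1 = 11.

11


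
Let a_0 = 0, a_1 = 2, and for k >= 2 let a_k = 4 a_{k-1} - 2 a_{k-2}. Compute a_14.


Iterating the recurrence forward:
a_0 = 0
a_1 = 2
a_2 = 4*2 - 2*0 = 8
a_3 = 4*8 - 2*2 = 28
a_4 = 4*28 - 2*8 = 96
a_5 = 4*96 - 2*28 = 328
a_6 = 4*328 - 2*96 = 1120
a_7 = 4*1120 - 2*328 = 3824
a_8 = 4*3824 - 2*1120 = 13056
a_9 = 4*13056 - 2*3824 = 44576
a_10 = 4*44576 - 2*13056 = 152192
a_11 = 4*152192 - 2*44576 = 519616
a_12 = 4*519616 - 2*152192 = 1774080
a_13 = 4*1774080 - 2*519616 = 6057088
a_14 = 4*6057088 - 2*1774080 = 20680192
So a_14 = 20680192.

20680192


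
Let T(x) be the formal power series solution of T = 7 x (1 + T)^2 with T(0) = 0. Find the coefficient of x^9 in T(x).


Apply the Lagrange inversion formula: if T = 7 x * phi(T) with phi(t) = (1 + t)^2, then [x^n] T = 7^n * (1/n) [t^(n-1)] phi(t)^n = 7^n * (1/n) [t^(n-1)] (1 + t)^(2n) = 7^n * (1/n) C(2n, n-1).
Using the identity C(2n, n-1) = C(2n, n) * n / (n+1), the unscaled factor equals C(2n, n) / (n+1) = C_n, the n-th Catalan number.
For n = 9: C_9 = C(18, 9) / 10 = 48620/10 = 4862.
With the 7^9 = 40353607 factor, the coefficient is 40353607 * 4862 = 196199237234.

196199237234


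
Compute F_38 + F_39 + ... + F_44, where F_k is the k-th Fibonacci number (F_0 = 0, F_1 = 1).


Use the identity sum_{k=0}^{N} F_k = F_{N+2} - 1 (which follows from F_{k+2} - F_{k+1} = F_k). Then
sum_{k=38}^{44} F_k = (F_{46} - 1) - (F_{39} - 1) = F_{46} - F_{39}.
Computing: F_{46} = 1836311903, F_{39} = 63245986, so
Sum = 1836311903 - 63245986 = 1773065917.

1773065917


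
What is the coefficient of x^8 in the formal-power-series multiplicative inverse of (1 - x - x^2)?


Let the inverse be f(x) = sum_{k>=0} a_k x^k. From f(x) * (1 - x - x^2) = 1 and matching coefficients:
 x^0: a_0 = 1.
 x^1: a_1 - a_0 = 0, so a_1 = 1.
 x^k (k >= 2): a_k - a_{k-1} - a_{k-2} = 0, i.e. a_k = a_{k-1} + a_{k-2}.
This is the Fibonacci-type recurrence shifted so that a_0 = a_1 = 1.
Iterating: a_0=1, a_1=1, a_2=2, a_3=3, a_4=5, a_5=8, a_6=13, a_7=21, a_8=34
a_8 = 34.

34


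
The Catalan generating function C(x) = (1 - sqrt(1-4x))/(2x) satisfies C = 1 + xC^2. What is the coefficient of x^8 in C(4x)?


Substituting x -> 4x scales the n-th coefficient by 4^n, so [x^8] C(4x) = 4^8 * C_8.
C_8 = C(2*8, 8)/(9) = 12870/9 = 1430.
So 4^8 * 1430 = 65536 * 1430 = 93716480.

93716480


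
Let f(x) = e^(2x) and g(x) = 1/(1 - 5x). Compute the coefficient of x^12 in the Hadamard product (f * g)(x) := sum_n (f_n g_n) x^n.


Expanding: f_k = 2^k/k! (from e^(2x)) and g_k = 5^k (from 1/(1 - 5x)). So the Hadamard coefficient (f * g)_k = 2^k 5^k / k! = (10)^k / k!.
For k = 12: 10^12/12! = 1000000000000/479001600 = 39062500/18711.

39062500/18711


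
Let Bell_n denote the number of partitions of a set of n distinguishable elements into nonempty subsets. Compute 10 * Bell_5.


Bell_5 can be computed from the Bell triangle or from Dobinski's identity Bell_n = (1/e) * sum_{k>=0} k^n / k!.
Computing Bell_5 = 52.
Then 10 * 52 = 520.

520


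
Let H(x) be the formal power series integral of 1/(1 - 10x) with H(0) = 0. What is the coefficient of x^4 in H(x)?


1/(1 - 10x) = sum_{k>=0} 10^k x^k. Integrating termwise with H(0) = 0:
H(x) = sum_{k>=0} 10^k x^(k+1) / (k+1) = sum_{m>=1} 10^(m-1) x^m / m.
For m = 4: 10^3/4 = 1000/4 = 250.

250


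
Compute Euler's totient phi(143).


phi(n) counts integers in [1, n] coprime to n. Using the multiplicative formula phi(n) = n * prod_{p | n} (1 - 1/p):
143 = 11 * 13, so
phi(143) = 143 * (1 - 1/11) * (1 - 1/13) = 120.

120


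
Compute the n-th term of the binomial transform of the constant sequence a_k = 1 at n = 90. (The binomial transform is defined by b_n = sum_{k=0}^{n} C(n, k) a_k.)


With a_k = 1 for all k, b_n = sum_{k=0}^{n} C(n, k) = 2^n by the binomial theorem.
For n = 90: 2^90 = 1237940039285380274899124224.

1237940039285380274899124224


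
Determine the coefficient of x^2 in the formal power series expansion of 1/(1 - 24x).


The geometric series identity gives 1/(1 - c x) = sum_{k>=0} c^k x^k, so the coefficient of x^k is c^k.
Here c = 24 and k = 2.
Computing: 24^2 = 576

576


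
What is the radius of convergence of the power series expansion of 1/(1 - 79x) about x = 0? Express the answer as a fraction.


Expanding 1/(1 - 79x) = sum_{k>=0} 79^k x^k, the series converges when |79x| < 1, i.e., |x| < 1/79.
So the radius of convergence is 1/79 = 1/79.

1/79


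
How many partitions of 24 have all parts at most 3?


Using the generating function (1-x)^(-1)(1-x^2)^(-1)(1-x^3)^(-1),
the coefficient of x^24 counts these restricted partitions.
Result = 61

61


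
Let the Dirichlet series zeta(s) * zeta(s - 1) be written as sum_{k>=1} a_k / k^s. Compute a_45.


Convolution gives a_k = sum_{d | k} d * 1 = sum_{d | k} d = sigma(k), the sum of positive divisors of k.
For k = 45, the divisors are 1, 3, 5, 9, 15, 45, so
sigma(45) = 1 + 3 + 5 + 9 + 15 + 45 = 78.

78


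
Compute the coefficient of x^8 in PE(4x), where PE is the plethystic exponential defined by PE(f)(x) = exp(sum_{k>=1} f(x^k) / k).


With f(x) = 4x, the exponent is sum_{k>=1} 4 x^k / k = 4 * (-ln(1 - x)). Exponentiating:
PE(4x) = exp(-4 ln(1 - x)) = 1/(1 - x)^4.
By the negative binomial expansion, [x^n] 1/(1 - x)^4 = C(n + 3, 3).
For n = 8: C(11, 3) = 165.

165


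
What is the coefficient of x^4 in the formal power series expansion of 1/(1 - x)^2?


The expansion 1/(1 - x)^r = sum_{k>=0} C(k + r - 1, r - 1) x^k follows from the multiset / negative-binomial theorem (or from repeated differentiation of the geometric series).
For r = 2 and k = 4:
C(5, 1) = 120 / (1 * 24) = 5.

5


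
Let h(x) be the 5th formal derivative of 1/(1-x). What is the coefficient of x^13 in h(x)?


Differentiating 5 times: d^5/dx^5 [1/(1-x)] = 5!/(1-x)^6.
The expansion 1/(1-x)^6 = sum_{k>=0} C(k+5, 5) x^k, so the coefficient of x^n in 5!/(1-x)^6 is 5! * C(n+5, 5).
For n = 13: 120 * C(18, 5) = 120 * 8568 = 1028160

1028160


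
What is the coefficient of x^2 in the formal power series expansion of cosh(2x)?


The Maclaurin series is cosh(t) = sum_{m>=0} t^(2m) / (2m)!, so substituting t = 2x, only even powers of x are nonzero, with coefficient of x^(2m) equal to 2^(2m) / (2m)!.
For x^2 the coefficient is 2^2/2! = 4/2 = 2.

2


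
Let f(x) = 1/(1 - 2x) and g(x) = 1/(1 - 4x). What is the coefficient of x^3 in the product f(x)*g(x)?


The coefficient of x^n in f*g is the Cauchy product: sum_{k=0}^{n} a^k * b^(n-k).
With a=2, b=4, n=3:
sum_{k=0}^{3} 2^k * 4^(3-k)
= 120

120


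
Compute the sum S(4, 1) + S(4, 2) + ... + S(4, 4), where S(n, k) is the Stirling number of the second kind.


By definition, S(n, k) counts partitions of an n-set into exactly k nonempty blocks.
Computing row n = 4 for k = 1..4:
S(4, k): 1, 7, 6, 1
Sum = 15. (This equals Bell_4 since the sum runs over all k.)

15


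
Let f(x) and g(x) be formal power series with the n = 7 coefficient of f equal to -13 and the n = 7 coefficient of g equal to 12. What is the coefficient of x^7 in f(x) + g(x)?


Addition of formal power series is termwise.
The coefficient of x^7 in f + g = -13 + 12
= -1

-1


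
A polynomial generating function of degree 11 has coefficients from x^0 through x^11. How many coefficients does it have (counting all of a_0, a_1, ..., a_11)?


A polynomial of degree 11 takes the form a_0 + a_1 x + ... + a_11 x^11.
The number of coefficients is 11 + 1 = 12.

12


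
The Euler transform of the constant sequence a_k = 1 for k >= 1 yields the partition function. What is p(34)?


The Euler transform converts the sequence a_k = 1 into the number of integer partitions.
Using the recurrence or dynamic programming:
p(34) = 12310

12310


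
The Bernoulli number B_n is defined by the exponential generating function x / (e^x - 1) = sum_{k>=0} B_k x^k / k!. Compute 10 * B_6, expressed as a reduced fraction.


Bernoulli numbers can also be computed recursively via B_0 = 1 and sum_{j=0}^{m} C(m+1, j) B_j = 0 for m >= 1. Odd-index Bernoulli numbers vanish for k >= 3.
Computing B_6 = 1/42, so 10 * B_6 = 10 * 1/42 = 5/21.

5/21


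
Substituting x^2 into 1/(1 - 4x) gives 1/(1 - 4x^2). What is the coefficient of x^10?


The coefficient of x^(2m) in 1/(1 - 4x^2) is 4^m.
With n = 10 = 2*5, the coefficient is 4^5 = 1024.

1024


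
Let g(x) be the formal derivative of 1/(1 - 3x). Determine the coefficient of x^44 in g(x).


Differentiate termwise: d/dx sum_{k>=0} 3^k x^k = sum_{k>=1} k 3^k x^(k-1) = sum_{j>=0} (j+1) 3^(j+1) x^j.
Equivalently, d/dx [1/(1 - 3x)] = 3/(1 - 3x)^2.
For j = 44: 45 * 3^45 = 45 * 2954312706550833698643 = 132944071794787516438935.

132944071794787516438935


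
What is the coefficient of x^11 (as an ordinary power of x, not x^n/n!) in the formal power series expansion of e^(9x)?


The exponential series is e^y = sum_{k>=0} y^k / k!. Substituting y = 9x gives
e^(9x) = sum_{k>=0} 9^k x^k / k!.
So the coefficient of x^n is a^n/n! with a = 9, n = 11:
9^11 / 11! = 31381059609/39916800 = 387420489/492800

387420489/492800


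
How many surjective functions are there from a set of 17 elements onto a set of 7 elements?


By inclusion-exclusion on which target elements are missed, the number of surjections from an n-set onto a k-set is
surj(n, k) = sum_{j=0}^{k} (-1)^j C(k, j) (k - j)^n.
Equivalently surj(n, k) = k! * S(n, k), where S(n, k) is the Stirling number of the second kind.
For n = 17, k = 7:
S(17, 7) = 25708104786, so
surj = 7! * 25708104786 = 5040 * 25708104786 = 129568848121440.

129568848121440


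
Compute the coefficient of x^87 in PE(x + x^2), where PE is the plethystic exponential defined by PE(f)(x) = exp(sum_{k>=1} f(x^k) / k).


With f(x) = x + x^2, the exponent is sum_{k>=1} (x^k + x^(2k)) / k = -ln(1 - x) - ln(1 - x^2). Exponentiating:
PE(x + x^2) = 1 / ((1 - x)(1 - x^2)).
This is the generating function for partitions of n into parts of size 1 or 2. The number of 2's can be any j in 0..43, and the rest are 1's, so
[x^87] = floor(87/2) + 1 = 44.

44


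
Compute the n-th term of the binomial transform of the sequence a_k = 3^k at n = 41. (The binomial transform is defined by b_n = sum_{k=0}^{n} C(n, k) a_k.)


With a_k = 3^k, b_n = sum_{k=0}^{n} C(n, k) 3^k = (1 + 3)^n by the binomial theorem.
For n = 41: (1 + 3)^41 = 4^41 = 4835703278458516698824704.

4835703278458516698824704


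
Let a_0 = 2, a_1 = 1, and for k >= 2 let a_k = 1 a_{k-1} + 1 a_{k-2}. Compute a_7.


Iterating the recurrence forward:
a_0 = 2
a_1 = 1
a_2 = 1*1 + 1*2 = 3
a_3 = 1*3 + 1*1 = 4
a_4 = 1*4 + 1*3 = 7
a_5 = 1*7 + 1*4 = 11
a_6 = 1*11 + 1*7 = 18
a_7 = 1*18 + 1*11 = 29
So a_7 = 29.

29


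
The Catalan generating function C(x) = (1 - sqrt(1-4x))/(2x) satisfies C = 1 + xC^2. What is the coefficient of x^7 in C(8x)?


Substituting x -> 8x scales the n-th coefficient by 8^n, so [x^7] C(8x) = 8^7 * C_7.
C_7 = C(2*7, 7)/(8) = 3432/8 = 429.
So 8^7 * 429 = 2097152 * 429 = 899678208.

899678208


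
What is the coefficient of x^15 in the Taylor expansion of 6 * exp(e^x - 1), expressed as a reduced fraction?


exp(e^x - 1) = sum_{k>=0} Bell_k x^k / k!, where Bell_k is the k-th Bell number.
So the coefficient of x^15 is 6 * Bell_15 / 15!.
Computing: Bell_15 = 1382958545 and 15! = 1307674368000, giving
6 * 1382958545/1307674368000 = 276591709/43589145600.

276591709/43589145600


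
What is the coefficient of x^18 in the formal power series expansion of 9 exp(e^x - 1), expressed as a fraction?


exp(e^x - 1) is the exponential generating function for the Bell numbers Bell_k: exp(e^x - 1) = sum_{k>=0} Bell_k x^k / k!.
So the coefficient of x^18 in 9 exp(e^x - 1) is 9 Bell_18 / 18!.
Computing: Bell_18 = 682076806159 and 18! = 6402373705728000, giving
9 * 682076806159/6402373705728000 = 97439543737/101624979456000.

97439543737/101624979456000


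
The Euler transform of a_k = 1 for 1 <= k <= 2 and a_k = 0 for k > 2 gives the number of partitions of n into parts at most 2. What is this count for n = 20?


Partitions of 20 into parts at most 2:
Using generating function (1-x)^(-1)(1-x^2)^(-1),
the coefficient of x^20 = 11

11


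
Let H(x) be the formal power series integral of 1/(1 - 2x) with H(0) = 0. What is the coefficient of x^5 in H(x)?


1/(1 - 2x) = sum_{k>=0} 2^k x^k. Integrating termwise with H(0) = 0:
H(x) = sum_{k>=0} 2^k x^(k+1) / (k+1) = sum_{m>=1} 2^(m-1) x^m / m.
For m = 5: 2^4/5 = 16/5 = 16/5.

16/5


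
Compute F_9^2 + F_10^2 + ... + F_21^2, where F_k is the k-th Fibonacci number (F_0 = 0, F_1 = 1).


There is a standard identity sum_{k=0}^{N} F_k^2 = F_N * F_{N+1} (proved inductively from the telescoping relation F_k^2 = F_k F_{k+1} - F_{k-1} F_k). Then
sum_{k=9}^{21} F_k^2 = F_21 F_22 - F_8 F_9.
Computing: F_21 = 10946, F_22 = 17711, F_8 = 21, F_9 = 34.
Sum = 10946 * 17711 - 21 * 34 = 193863892.

193863892


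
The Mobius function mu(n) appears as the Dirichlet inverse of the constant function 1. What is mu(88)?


88 has a squared prime factor, so mu(88) = 0.
Factorization reveals a repeated prime.

0


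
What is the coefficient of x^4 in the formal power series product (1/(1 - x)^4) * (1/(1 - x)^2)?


Combine the factors: (1/(1 - x)^4) * (1/(1 - x)^2) = 1/(1 - x)^6.
Then use 1/(1 - x)^r = sum_{k>=0} C(k + r - 1, r - 1) x^k with r = 6 and k = 4:
C(9, 5) = 126.

126


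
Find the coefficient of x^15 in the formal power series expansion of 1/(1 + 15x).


Write 1/(1 + c x) = 1/(1 - (-c) x) and apply the geometric-series identity
1/(1 - y) = sum_{k>=0} y^k to get 1/(1 + c x) = sum_{k>=0} (-c)^k x^k.
So the coefficient of x^k is (-c)^k = (-1)^k * c^k.
Here c = 15 and k = 15:
(-15)^15 = -1 * 437893890380859375 = -437893890380859375

-437893890380859375


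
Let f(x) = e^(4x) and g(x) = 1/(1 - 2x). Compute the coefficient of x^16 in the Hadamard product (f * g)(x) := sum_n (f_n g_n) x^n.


Expanding: f_k = 4^k/k! (from e^(4x)) and g_k = 2^k (from 1/(1 - 2x)). So the Hadamard coefficient (f * g)_k = 4^k 2^k / k! = (8)^k / k!.
For k = 16: 8^16/16! = 281474976710656/20922789888000 = 8589934592/638512875.

8589934592/638512875


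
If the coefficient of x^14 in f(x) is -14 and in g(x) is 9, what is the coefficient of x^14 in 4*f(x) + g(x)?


Scalar multiplication scales coefficients: 4 * -14 = -56.
Then add the g coefficient: -56 + 9
= -47

-47


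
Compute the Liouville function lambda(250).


The Liouville function is lambda(k) = (-1)^Omega(k), where Omega(k) counts the prime factors of k with multiplicity.
Factoring: 250 = 2 * 5 * 5 * 5, so Omega(250) = 4.
lambda(250) = (-1)^4 = 1.

1


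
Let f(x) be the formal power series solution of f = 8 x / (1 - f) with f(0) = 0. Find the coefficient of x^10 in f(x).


Apply Lagrange inversion: f = 8 x * phi(f) with phi(t) = 1/(1 - t), so
[x^n] f = 8^n * (1/n) [t^(n-1)] phi(t)^n = 8^n * (1/n) [t^(n-1)] (1 - t)^(-n) = 8^n * (1/n) C(2n - 2, n - 1) = 8^n * C_{n-1}.
For n = 10: C_9 = C(18, 9) / 10 = 48620/10 = 4862.
With the 8^10 = 1073741824 factor, the coefficient is 1073741824 * 4862 = 5220532748288.

5220532748288


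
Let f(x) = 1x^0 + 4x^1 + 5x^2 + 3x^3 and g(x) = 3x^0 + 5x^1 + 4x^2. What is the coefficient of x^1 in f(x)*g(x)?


Cauchy product at x^1:
1*5 + 4*3
= 17

17


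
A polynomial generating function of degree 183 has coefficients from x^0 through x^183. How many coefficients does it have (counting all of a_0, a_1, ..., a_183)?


A polynomial of degree 183 takes the form a_0 + a_1 x + ... + a_183 x^183.
The number of coefficients is 183 + 1 = 184.

184


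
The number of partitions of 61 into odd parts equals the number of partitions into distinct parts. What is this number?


Computing partitions of 61 into odd parts (1, 3, 5, ...):
Using the generating function prod_{k>=0} 1/(1-x^(2k+1)),
the count is 12076

12076


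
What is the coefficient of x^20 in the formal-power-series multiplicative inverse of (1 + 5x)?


The inverse is 1/(1 + 5x). Apply the geometric identity 1/(1 - y) = sum_{k>=0} y^k with y = -5x:
1/(1 + 5x) = sum_{k>=0} (-5)^k x^k.
So the coefficient of x^20 is (-5)^20 = 95367431640625.

95367431640625


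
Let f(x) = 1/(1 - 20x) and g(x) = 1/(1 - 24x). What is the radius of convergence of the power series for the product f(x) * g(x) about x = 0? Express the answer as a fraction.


The radius of 1/(1 - 20x) is 1/20 (nearest singularity at x = 1/20), and the radius of 1/(1 - 24x) is 1/24.
The product f(x)*g(x) = 1/((1 - 20x)(1 - 24x)) has singularities at both 1/20 and 1/24, so its radius of convergence is the distance to the nearest one:
min(1/20, 1/24) = 1/24.

1/24


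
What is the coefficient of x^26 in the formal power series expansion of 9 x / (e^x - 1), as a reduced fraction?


The exponential generating function for Bernoulli numbers is
x / (e^x - 1) = sum_{k>=0} B_k x^k / k!.
So the coefficient of x^26 in 9 x / (e^x - 1) is 9 B_26 / 26!.
Computing: B_26 = 8553103/6, 26! = 403291461126605635584000000, giving
9 * 8553103/6 / 403291461126605635584000000 = 657931/20681613391107981312000000.

657931/20681613391107981312000000


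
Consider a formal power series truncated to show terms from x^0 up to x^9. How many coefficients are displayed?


From x^0 to x^9 inclusive, the count is 9 - 0 + 1 = 10.

10


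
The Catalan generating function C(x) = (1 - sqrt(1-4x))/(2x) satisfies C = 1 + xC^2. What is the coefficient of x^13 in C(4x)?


Substituting x -> 4x scales the n-th coefficient by 4^n, so [x^13] C(4x) = 4^13 * C_13.
C_13 = C(2*13, 13)/(14) = 10400600/14 = 742900.
So 4^13 * 742900 = 67108864 * 742900 = 49855175065600.

49855175065600


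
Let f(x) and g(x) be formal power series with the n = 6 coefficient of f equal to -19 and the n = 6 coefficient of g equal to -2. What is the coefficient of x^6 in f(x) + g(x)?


Addition of formal power series is termwise.
The coefficient of x^6 in f + g = -19 + -2
= -21

-21


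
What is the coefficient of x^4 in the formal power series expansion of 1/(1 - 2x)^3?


The general identity 1/(1 - c x)^r = sum_{k>=0} c^k C(k + r - 1, r - 1) x^k follows by substituting y = c x into 1/(1 - y)^r = sum_{k>=0} C(k + r - 1, r - 1) y^k.
For c = 2, r = 3, k = 4:
2^4 * C(6, 2) = 16 * 15 = 240.

240


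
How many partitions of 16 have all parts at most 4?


Using the generating function (1-x)^(-1)(1-x^2)^(-1)...(1-x^4)^(-1),
the coefficient of x^16 counts these restricted partitions.
Result = 64

64


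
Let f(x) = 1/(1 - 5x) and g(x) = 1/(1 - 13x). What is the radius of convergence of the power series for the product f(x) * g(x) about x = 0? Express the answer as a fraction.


The radius of 1/(1 - 5x) is 1/5 (nearest singularity at x = 1/5), and the radius of 1/(1 - 13x) is 1/13.
The product f(x)*g(x) = 1/((1 - 5x)(1 - 13x)) has singularities at both 1/5 and 1/13, so its radius of convergence is the distance to the nearest one:
min(1/5, 1/13) = 1/13.

1/13


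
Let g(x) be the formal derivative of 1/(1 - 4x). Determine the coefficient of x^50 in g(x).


Differentiate termwise: d/dx sum_{k>=0} 4^k x^k = sum_{k>=1} k 4^k x^(k-1) = sum_{j>=0} (j+1) 4^(j+1) x^j.
Equivalently, d/dx [1/(1 - 4x)] = 4/(1 - 4x)^2.
For j = 50: 51 * 4^51 = 51 * 5070602400912917605986812821504 = 258600722446558797905327453896704.

258600722446558797905327453896704


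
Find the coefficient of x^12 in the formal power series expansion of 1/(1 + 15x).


Write 1/(1 + c x) = 1/(1 - (-c) x) and apply the geometric-series identity
1/(1 - y) = sum_{k>=0} y^k to get 1/(1 + c x) = sum_{k>=0} (-c)^k x^k.
So the coefficient of x^k is (-c)^k = (-1)^k * c^k.
Here c = 15 and k = 12:
(-15)^12 = 1 * 129746337890625 = 129746337890625

129746337890625


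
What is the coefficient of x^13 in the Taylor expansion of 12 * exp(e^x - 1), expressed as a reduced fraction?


exp(e^x - 1) = sum_{k>=0} Bell_k x^k / k!, where Bell_k is the k-th Bell number.
So the coefficient of x^13 is 12 * Bell_13 / 13!.
Computing: Bell_13 = 27644437 and 13! = 6227020800, giving
12 * 27644437/6227020800 = 27644437/518918400.

27644437/518918400


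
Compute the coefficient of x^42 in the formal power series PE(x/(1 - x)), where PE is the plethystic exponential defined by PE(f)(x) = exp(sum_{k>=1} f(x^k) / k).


For f(x) = x/(1 - x) we have
sum_{k>=1} f(x^k) / k = sum_{k>=1} (1/k) * x^k / (1 - x^k) = sum_{k, m >= 1} x^(k m) / k,
which after exponentiating simplifies to
PE(x/(1 - x)) = prod_{k>=1} 1 / (1 - x^k).
This is the generating function for the partition function p(n), so the coefficient of x^42 is p(42).
Computing p(42) by dynamic programming over parts 1, 2, ..., 42: p(42) = 53174.

53174


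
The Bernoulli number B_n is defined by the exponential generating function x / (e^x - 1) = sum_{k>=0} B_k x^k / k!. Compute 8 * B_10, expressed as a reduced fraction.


Bernoulli numbers can also be computed recursively via B_0 = 1 and sum_{j=0}^{m} C(m+1, j) B_j = 0 for m >= 1. Odd-index Bernoulli numbers vanish for k >= 3.
Computing B_10 = 5/66, so 8 * B_10 = 8 * 5/66 = 20/33.

20/33


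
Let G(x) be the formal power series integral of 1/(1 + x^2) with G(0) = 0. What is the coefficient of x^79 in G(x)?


1/(1 + x^2) = sum_{j>=0} (-1)^j x^(2j). Integrating termwise with G(0) = 0:
G(x) = sum_{j>=0} (-1)^j x^(2j+1) / (2j+1) = arctan(x).
Only odd powers are nonzero. For x^79 write 79 = 2*39 + 1, giving
(-1)^39 / 79 = -1/79 = -1/79.

-1/79


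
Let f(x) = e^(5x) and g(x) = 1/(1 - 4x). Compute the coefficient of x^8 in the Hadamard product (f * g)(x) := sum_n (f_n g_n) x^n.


Expanding: f_k = 5^k/k! (from e^(5x)) and g_k = 4^k (from 1/(1 - 4x)). So the Hadamard coefficient (f * g)_k = 5^k 4^k / k! = (20)^k / k!.
For k = 8: 20^8/8! = 25600000000/40320 = 40000000/63.

40000000/63


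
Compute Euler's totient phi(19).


phi(n) counts integers in [1, n] coprime to n. Using the multiplicative formula phi(n) = n * prod_{p | n} (1 - 1/p):
19 = 19, so
phi(19) = 19 * (1 - 1/19) = 18.

18


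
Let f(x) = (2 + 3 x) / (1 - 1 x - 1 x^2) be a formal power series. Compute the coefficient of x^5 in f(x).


Write f(x) = sum_{k>=0} a_k x^k. Multiplying both sides by 1 - 1 x - 1 x^2 gives
(1 - 1 x - 1 x^2) sum_{k>=0} a_k x^k = 2 + 3 x.
Matching coefficients:
 x^0: a_0 = 2
 x^1: a_1 - 1 a_0 = 3  =>  a_1 = 1*2 + 3 = 5
 x^k (k >= 2): a_k = 1 a_{k-1} + 1 a_{k-2}.
Iterating: a_2 = 7, a_3 = 12, a_4 = 19, a_5 = 31.
So the coefficient of x^5 is 31.

31


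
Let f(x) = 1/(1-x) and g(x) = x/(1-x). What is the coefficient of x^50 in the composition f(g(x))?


First simplify the composition: f(g(x)) = 1/(1 - x/(1-x)) = (1-x)/((1-x) - x) = (1-x)/(1-2x).
Now extract the coefficient. Write (1-x)/(1-2x) = 1/(1-2x) - x/(1-2x).
The coefficient of x^n in 1/(1-2x) is 2^n, and in x/(1-2x) is 2^(n-1) (for n >= 1).
So the coefficient of x^50 is 2^50 - 2^49 = 1125899906842624 - 562949953421312 = 562949953421312.

562949953421312


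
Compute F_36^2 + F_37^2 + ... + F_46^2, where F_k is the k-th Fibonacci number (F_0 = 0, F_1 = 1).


There is a standard identity sum_{k=0}^{N} F_k^2 = F_N * F_{N+1} (proved inductively from the telescoping relation F_k^2 = F_k F_{k+1} - F_{k-1} F_k). Then
sum_{k=36}^{46} F_k^2 = F_46 F_47 - F_35 F_36.
Computing: F_46 = 1836311903, F_47 = 2971215073, F_35 = 9227465, F_36 = 14930352.
Sum = 1836311903 * 2971215073 - 9227465 * 14930352 = 5455939835622396239.

5455939835622396239


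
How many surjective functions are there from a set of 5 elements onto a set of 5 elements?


By inclusion-exclusion on which target elements are missed, the number of surjections from an n-set onto a k-set is
surj(n, k) = sum_{j=0}^{k} (-1)^j C(k, j) (k - j)^n.
Equivalently surj(n, k) = k! * S(n, k), where S(n, k) is the Stirling number of the second kind.
For n = 5, k = 5:
S(5, 5) = 1, so
surj = 5! * 1 = 120 * 1 = 120.

120


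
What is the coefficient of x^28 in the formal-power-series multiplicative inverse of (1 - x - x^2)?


Let the inverse be f(x) = sum_{k>=0} a_k x^k. From f(x) * (1 - x - x^2) = 1 and matching coefficients:
 x^0: a_0 = 1.
 x^1: a_1 - a_0 = 0, so a_1 = 1.
 x^k (k >= 2): a_k - a_{k-1} - a_{k-2} = 0, i.e. a_k = a_{k-1} + a_{k-2}.
This is the Fibonacci-type recurrence shifted so that a_0 = a_1 = 1.
Iterating: a_0=1, a_1=1, a_2=2, a_3=3, a_4=5, a_5=8, a_6=13, a_7=21, a_8=34, a_9=55, ...
a_28 = 514229.

514229


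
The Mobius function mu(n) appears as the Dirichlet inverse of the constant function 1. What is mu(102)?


102 = 2 * 3 * 17 (all distinct primes).
mu(102) = (-1)^3 = -1

-1


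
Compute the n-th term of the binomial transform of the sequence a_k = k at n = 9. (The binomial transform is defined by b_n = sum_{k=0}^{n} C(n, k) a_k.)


With a_k = k, b_n = sum_{k=0}^{n} C(n, k) k. Using k * C(n, k) = n * C(n-1, k-1) gives b_n = n * sum_{k>=1} C(n-1, k-1) = n * 2^(n-1).
For n = 9: 9 * 2^8 = 9 * 256 = 2304.

2304


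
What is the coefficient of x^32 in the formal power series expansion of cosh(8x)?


The Maclaurin series is cosh(t) = sum_{m>=0} t^(2m) / (2m)!, so substituting t = 8x, only even powers of x are nonzero, with coefficient of x^(2m) equal to 8^(2m) / (2m)!.
For x^32 the coefficient is 8^32/32! = 79228162514264337593543950336/263130836933693530167218012160000000 = 36893488147419103232/122529844256906551386796875.

36893488147419103232/122529844256906551386796875


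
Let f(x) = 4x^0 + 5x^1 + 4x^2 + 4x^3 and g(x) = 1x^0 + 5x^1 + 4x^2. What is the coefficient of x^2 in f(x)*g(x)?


Cauchy product at x^2:
4*4 + 5*5 + 4*1
= 45

45


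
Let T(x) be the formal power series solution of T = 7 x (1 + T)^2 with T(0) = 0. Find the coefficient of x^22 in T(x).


Apply the Lagrange inversion formula: if T = 7 x * phi(T) with phi(t) = (1 + t)^2, then [x^n] T = 7^n * (1/n) [t^(n-1)] phi(t)^n = 7^n * (1/n) [t^(n-1)] (1 + t)^(2n) = 7^n * (1/n) C(2n, n-1).
Using the identity C(2n, n-1) = C(2n, n) * n / (n+1), the unscaled factor equals C(2n, n) / (n+1) = C_n, the n-th Catalan number.
For n = 22: C_22 = C(44, 22) / 23 = 2104098963720/23 = 91482563640.
With the 7^22 = 3909821048582988049 factor, the coefficient is 3909821048582988049 * 91482563640 = 357680452898004736014001938360.

357680452898004736014001938360


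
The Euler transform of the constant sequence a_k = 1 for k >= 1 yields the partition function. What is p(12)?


The Euler transform converts the sequence a_k = 1 into the number of integer partitions.
Using the recurrence or dynamic programming:
p(12) = 77

77


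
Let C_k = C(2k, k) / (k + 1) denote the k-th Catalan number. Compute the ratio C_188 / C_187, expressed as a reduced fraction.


Using C_k = (2k)! / (k! (k+1)!), the ratio C_{k+1}/C_k simplifies to
C_{k+1}/C_k = [(2k+2)! / ((k+1)! (k+2)!)] * [k! (k+1)! / (2k)!]
 = (2k+2)(2k+1) / ((k+1)(k+2)) = 2(2k+1) / (k+2).
For k = 187: 2(2*187 + 1) / (187 + 2) = 750/189 = 250/63.

250/63


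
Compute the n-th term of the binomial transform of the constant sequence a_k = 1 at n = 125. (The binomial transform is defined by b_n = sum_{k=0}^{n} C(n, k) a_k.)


With a_k = 1 for all k, b_n = sum_{k=0}^{n} C(n, k) = 2^n by the binomial theorem.
For n = 125: 2^125 = 42535295865117307932921825928971026432.

42535295865117307932921825928971026432


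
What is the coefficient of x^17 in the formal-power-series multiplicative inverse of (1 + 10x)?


The inverse is 1/(1 + 10x). Apply the geometric identity 1/(1 - y) = sum_{k>=0} y^k with y = -10x:
1/(1 + 10x) = sum_{k>=0} (-10)^k x^k.
So the coefficient of x^17 is (-10)^17 = -100000000000000000.

-100000000000000000


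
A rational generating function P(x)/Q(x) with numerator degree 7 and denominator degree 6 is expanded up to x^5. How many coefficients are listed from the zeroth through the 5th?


Expanding up to x^5 gives the coefficients for x^0, x^1, ..., x^5.
That is 5 + 1 = 6 coefficients in total.

6


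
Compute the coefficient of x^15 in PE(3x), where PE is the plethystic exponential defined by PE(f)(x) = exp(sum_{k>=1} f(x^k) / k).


With f(x) = 3x, the exponent is sum_{k>=1} 3 x^k / k = 3 * (-ln(1 - x)). Exponentiating:
PE(3x) = exp(-3 ln(1 - x)) = 1/(1 - x)^3.
By the negative binomial expansion, [x^n] 1/(1 - x)^3 = C(n + 2, 2).
For n = 15: C(17, 2) = 136.

136


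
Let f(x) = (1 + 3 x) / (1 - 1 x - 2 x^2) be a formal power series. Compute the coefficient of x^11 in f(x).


Write f(x) = sum_{k>=0} a_k x^k. Multiplying both sides by 1 - 1 x - 2 x^2 gives
(1 - 1 x - 2 x^2) sum_{k>=0} a_k x^k = 1 + 3 x.
Matching coefficients:
 x^0: a_0 = 1
 x^1: a_1 - 1 a_0 = 3  =>  a_1 = 1*1 + 3 = 4
 x^k (k >= 2): a_k = 1 a_{k-1} + 2 a_{k-2}.
Iterating: a_2 = 6, a_3 = 14, a_4 = 26, a_5 = 54, a_6 = 106, a_7 = 214, a_8 = 426, a_9 = 854, a_10 = 1706, a_11 = 3414.
So the coefficient of x^11 is 3414.

3414


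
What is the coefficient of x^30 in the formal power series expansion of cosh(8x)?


The Maclaurin series is cosh(t) = sum_{m>=0} t^(2m) / (2m)!, so substituting t = 8x, only even powers of x are nonzero, with coefficient of x^(2m) equal to 8^(2m) / (2m)!.
For x^30 the coefficient is 8^30/30! = 1237940039285380274899124224/265252859812191058636308480000000 = 18446744073709551616/3952575621190533915703125.

18446744073709551616/3952575621190533915703125


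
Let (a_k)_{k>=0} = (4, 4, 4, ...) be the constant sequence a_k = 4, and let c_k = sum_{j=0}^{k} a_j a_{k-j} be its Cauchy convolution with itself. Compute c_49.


Since a_j = 4 for all j >= 0, the convolution sum becomes
c_k = sum_{j=0}^{k} 4 * 4 = 16 * (k + 1).
Equivalently, the generating function of (a_k) is 4/(1 - x) and its square is 16/(1 - x)^2 = sum_{k>=0} 16(k + 1) x^k.
For k = 49: 16 * 50 = 800.

800


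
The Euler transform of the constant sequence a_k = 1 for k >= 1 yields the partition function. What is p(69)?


The Euler transform converts the sequence a_k = 1 into the number of integer partitions.
Using the recurrence or dynamic programming:
p(69) = 3554345

3554345


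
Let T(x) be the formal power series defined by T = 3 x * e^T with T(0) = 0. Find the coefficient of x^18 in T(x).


Apply the Lagrange inversion formula: if T = 3 x * phi(T) with phi(t) = e^t, then
[x^n] T = 3^n * (1/n) [t^(n-1)] phi(t)^n = 3^n * (1/n) [t^(n-1)] e^(n t) = 3^n * (1/n) * n^(n-1) / (n-1)! = 3^n * n^(n-1) / n!.
When c = 1 this is the Cayley count of rooted labeled trees on n vertices, divided by n!.
For n = 18: 3^18 * 18^17 / 18! = 387420489 * 2185911559738696531968/6402373705728000 = 1969541804367222465762/14889875.

1969541804367222465762/14889875


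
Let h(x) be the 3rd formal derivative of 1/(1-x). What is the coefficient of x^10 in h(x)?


Differentiating 3 times: d^3/dx^3 [1/(1-x)] = 3!/(1-x)^4.
The expansion 1/(1-x)^4 = sum_{k>=0} C(k+3, 3) x^k, so the coefficient of x^n in 3!/(1-x)^4 is 3! * C(n+3, 3).
For n = 10: 6 * C(13, 3) = 6 * 286 = 1716

1716


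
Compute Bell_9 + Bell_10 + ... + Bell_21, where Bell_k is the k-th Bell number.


Recall Bell_k counts set partitions of a k-set (with Bell_0 = 1 by convention).
Bell_9 through Bell_21: 21147, 115975, 678570, 4213597, 27644437, 190899322, 1382958545, 10480142147, 82864869804, 682076806159, 5832742205057, 51724158235372, 474869816156751
Sum = 21147 + 115975 + 678570 + 4213597 + 27644437 + 190899322 + 1382958545 + 10480142147 + 82864869804 + 682076806159 + 5832742205057 + 51724158235372 + 474869816156751 = 533203744946883.

533203744946883


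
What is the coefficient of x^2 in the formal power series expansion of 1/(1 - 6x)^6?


The general identity 1/(1 - c x)^r = sum_{k>=0} c^k C(k + r - 1, r - 1) x^k follows by substituting y = c x into 1/(1 - y)^r = sum_{k>=0} C(k + r - 1, r - 1) y^k.
For c = 6, r = 6, k = 2:
6^2 * C(7, 5) = 36 * 21 = 756.

756


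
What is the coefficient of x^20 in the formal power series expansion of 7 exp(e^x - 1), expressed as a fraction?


exp(e^x - 1) is the exponential generating function for the Bell numbers Bell_k: exp(e^x - 1) = sum_{k>=0} Bell_k x^k / k!.
So the coefficient of x^20 in 7 exp(e^x - 1) is 7 Bell_20 / 20!.
Computing: Bell_20 = 51724158235372 and 20! = 2432902008176640000, giving
7 * 51724158235372/2432902008176640000 = 1847291365549/12412765347840000.

1847291365549/12412765347840000


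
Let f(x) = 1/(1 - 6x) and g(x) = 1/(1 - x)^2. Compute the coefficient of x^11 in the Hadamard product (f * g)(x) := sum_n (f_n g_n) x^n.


f has coefficients f_k = 6^k. For g = 1/(1 - x)^2 the coefficient is g_k = C(k + 1, 1) = k + 1. The Hadamard coefficient is (f * g)_k = 6^k * (k + 1).
For k = 11: 6^11 * 12 = 362797056 * 12 = 4353564672.

4353564672


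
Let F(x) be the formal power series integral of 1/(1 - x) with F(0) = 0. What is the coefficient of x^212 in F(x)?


1/(1 - x) = sum_{k>=0} x^k. Integrating termwise and using F(0) = 0 gives
F(x) = sum_{k>=0} x^(k+1) / (k+1) = sum_{m>=1} x^m / m = -ln(1 - x).
So the coefficient of x^212 is 1/212 = 1/212.

1/212


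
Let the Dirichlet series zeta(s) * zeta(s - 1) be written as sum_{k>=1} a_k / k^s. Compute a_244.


Convolution gives a_k = sum_{d | k} d * 1 = sum_{d | k} d = sigma(k), the sum of positive divisors of k.
For k = 244, the divisors are 1, 2, 4, 61, 122, 244, so
sigma(244) = 1 + 2 + 4 + 61 + 122 + 244 = 434.

434


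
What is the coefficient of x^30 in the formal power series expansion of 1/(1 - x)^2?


The negative binomial / multiset identity is
1/(1 - x)^r = sum_{k>=0} C(k + r - 1, r - 1) x^k.
Here r = 2 and k = 30, so the coefficient is
C(30 + 1, 1) = C(31, 1)
= 31

31


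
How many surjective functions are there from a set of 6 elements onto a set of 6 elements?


By inclusion-exclusion on which target elements are missed, the number of surjections from an n-set onto a k-set is
surj(n, k) = sum_{j=0}^{k} (-1)^j C(k, j) (k - j)^n.
Equivalently surj(n, k) = k! * S(n, k), where S(n, k) is the Stirling number of the second kind.
For n = 6, k = 6:
S(6, 6) = 1, so
surj = 6! * 1 = 720 * 1 = 720.

720


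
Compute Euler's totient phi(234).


phi(n) counts integers in [1, n] coprime to n. Using the multiplicative formula phi(n) = n * prod_{p | n} (1 - 1/p):
234 = 2 * 3^2 * 13, so
phi(234) = 234 * (1 - 1/2) * (1 - 1/3) * (1 - 1/13) = 72.

72


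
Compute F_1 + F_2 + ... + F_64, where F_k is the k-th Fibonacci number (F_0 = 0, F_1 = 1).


Use the identity sum_{k=0}^{N} F_k = F_{N+2} - 1 (which follows from F_{k+2} - F_{k+1} = F_k). Then
sum_{k=1}^{64} F_k = (F_{66} - 1) - (F_{2} - 1) = F_{66} - F_{2}.
Computing: F_{66} = 27777890035288, F_{2} = 1, so
Sum = 27777890035288 - 1 = 27777890035287.

27777890035287


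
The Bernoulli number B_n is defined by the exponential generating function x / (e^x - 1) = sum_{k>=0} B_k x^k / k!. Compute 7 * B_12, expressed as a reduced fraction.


Bernoulli numbers can also be computed recursively via B_0 = 1 and sum_{j=0}^{m} C(m+1, j) B_j = 0 for m >= 1. Odd-index Bernoulli numbers vanish for k >= 3.
Computing B_12 = -691/2730, so 7 * B_12 = 7 * -691/2730 = -691/390.

-691/390


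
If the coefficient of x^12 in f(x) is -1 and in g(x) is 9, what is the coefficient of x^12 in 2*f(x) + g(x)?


Scalar multiplication scales coefficients: 2 * -1 = -2.
Then add the g coefficient: -2 + 9
= 7

7


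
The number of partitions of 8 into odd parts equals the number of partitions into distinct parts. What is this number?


Computing partitions of 8 into odd parts (1, 3, 5, ...):
Using the generating function prod_{k>=0} 1/(1-x^(2k+1)),
the count is 6

6


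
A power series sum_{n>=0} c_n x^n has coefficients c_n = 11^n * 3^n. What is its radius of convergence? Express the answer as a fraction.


By the root test (Cauchy-Hadamard), the radius is R = 1 / limsup_n |c_n|^(1/n).
Here |c_n|^(1/n) = (11^n * 3^n)^(1/n) = 11 * 3 = 33 for all n.
So R = 1/33 = 1/33.

1/33


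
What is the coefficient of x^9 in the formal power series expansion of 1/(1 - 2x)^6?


The general identity 1/(1 - c x)^r = sum_{k>=0} c^k C(k + r - 1, r - 1) x^k follows by substituting y = c x into 1/(1 - y)^r = sum_{k>=0} C(k + r - 1, r - 1) y^k.
For c = 2, r = 6, k = 9:
2^9 * C(14, 5) = 512 * 2002 = 1025024.

1025024


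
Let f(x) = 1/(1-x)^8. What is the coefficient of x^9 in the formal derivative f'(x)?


Differentiate: d/dx [ 1/(1-x)^r ] = r / (1-x)^(r+1).
Here r = 8, so f'(x) = 8 / (1-x)^9.
The expansion of 1/(1-x)^(r+1) has coefficient of x^n equal to C(n+r, r).
So the coefficient of x^9 in f'(x) is
8 * C(17, 8) = 8 * 24310 = 194480

194480


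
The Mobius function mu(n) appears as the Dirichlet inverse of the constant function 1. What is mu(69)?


69 = 3 * 23 (all distinct primes).
mu(69) = (-1)^2 = 1

1


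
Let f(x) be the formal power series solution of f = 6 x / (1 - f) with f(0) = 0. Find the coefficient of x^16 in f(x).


Apply Lagrange inversion: f = 6 x * phi(f) with phi(t) = 1/(1 - t), so
[x^n] f = 6^n * (1/n) [t^(n-1)] phi(t)^n = 6^n * (1/n) [t^(n-1)] (1 - t)^(-n) = 6^n * (1/n) C(2n - 2, n - 1) = 6^n * C_{n-1}.
For n = 16: C_15 = C(30, 15) / 16 = 155117520/16 = 9694845.
With the 6^16 = 2821109907456 factor, the coefficient is 2821109907456 * 9694845 = 27350223280750264320.

27350223280750264320


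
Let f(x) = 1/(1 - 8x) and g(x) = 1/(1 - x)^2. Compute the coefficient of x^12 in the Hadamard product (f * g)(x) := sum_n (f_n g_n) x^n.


f has coefficients f_k = 8^k. For g = 1/(1 - x)^2 the coefficient is g_k = C(k + 1, 1) = k + 1. The Hadamard coefficient is (f * g)_k = 8^k * (k + 1).
For k = 12: 8^12 * 13 = 68719476736 * 13 = 893353197568.

893353197568


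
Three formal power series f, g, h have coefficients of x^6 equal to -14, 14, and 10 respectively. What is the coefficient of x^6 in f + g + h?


Series addition is componentwise:
-14 + 14 + 10
= 10

10


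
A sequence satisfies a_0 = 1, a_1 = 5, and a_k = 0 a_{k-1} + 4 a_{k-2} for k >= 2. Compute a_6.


The characteristic equation is t^2 - 0 t - 4 = 0, with roots r_1 = 2 and r_2 = -2 (so c_1 = r_1 + r_2, c_2 = -r_1 r_2 as required).
One can use the closed form a_n = A r_1^n + B r_2^n, but direct iteration is more reliable:
a_0 = 1, a_1 = 5, a_2 = 4, a_3 = 20, a_4 = 16, a_5 = 80, a_6 = 64.
So a_6 = 64.

64
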